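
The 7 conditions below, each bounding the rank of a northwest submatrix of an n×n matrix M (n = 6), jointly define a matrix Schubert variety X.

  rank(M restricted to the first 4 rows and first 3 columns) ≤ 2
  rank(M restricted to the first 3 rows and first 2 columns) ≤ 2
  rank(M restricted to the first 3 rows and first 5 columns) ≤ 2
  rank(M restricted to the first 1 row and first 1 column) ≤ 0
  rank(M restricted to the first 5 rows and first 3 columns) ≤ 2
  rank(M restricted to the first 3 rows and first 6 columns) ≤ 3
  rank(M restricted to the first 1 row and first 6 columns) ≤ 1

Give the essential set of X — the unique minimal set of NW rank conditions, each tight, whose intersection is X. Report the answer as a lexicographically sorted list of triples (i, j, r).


Computing R[i][j] = min implied NW-rank bound (n=6, 7 conditions):

  0 | 1 | 1 | 1 | 1 | 1
  1 | 2 | 2 | 2 | 2 | 2
  1 | 2 | 2 | 2 | 2 | 3
  1 | 2 | 2 | 3 | 3 | 4
  1 | 2 | 2 | 3 | 4 | 5
  1 | 2 | 3 | 4 | 5 | 6

second differences of R give the permutation w = (2, 1, 6, 4, 5, 3).

D(w) has 6 cells with 3 SE-corners; essential set:

[(1, 1, 0), (3, 5, 2), (5, 3, 2)]


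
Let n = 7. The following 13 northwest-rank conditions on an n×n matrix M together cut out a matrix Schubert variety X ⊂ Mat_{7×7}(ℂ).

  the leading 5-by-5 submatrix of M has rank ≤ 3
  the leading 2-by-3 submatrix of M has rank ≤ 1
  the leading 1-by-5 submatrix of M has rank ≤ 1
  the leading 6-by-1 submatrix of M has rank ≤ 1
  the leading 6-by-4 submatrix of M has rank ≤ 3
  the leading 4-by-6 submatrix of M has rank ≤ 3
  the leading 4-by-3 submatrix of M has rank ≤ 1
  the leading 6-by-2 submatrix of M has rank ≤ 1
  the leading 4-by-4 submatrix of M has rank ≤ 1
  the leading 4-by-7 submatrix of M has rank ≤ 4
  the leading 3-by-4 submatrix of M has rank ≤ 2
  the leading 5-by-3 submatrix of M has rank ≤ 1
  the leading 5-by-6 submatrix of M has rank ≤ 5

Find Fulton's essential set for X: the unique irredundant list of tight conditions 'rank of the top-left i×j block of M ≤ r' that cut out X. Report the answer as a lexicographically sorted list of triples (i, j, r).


Propagating the 13 rank bounds to every northwest block:

  i=1: 1 1 1 1 1 1 1
  i=2: 1 1 1 1 2 2 2
  i=3: 1 1 1 1 2 3 3
  i=4: 1 1 1 1 2 3 4
  i=5: 1 1 1 2 3 4 5
  i=6: 1 1 2 3 4 5 6
  i=7: 1 2 3 4 5 6 7

the unique w with this rank table is (1, 5, 6, 7, 4, 3, 2).

|D(w)|=12, |Ess(w)|=3:

[(4, 4, 1), (5, 3, 1), (6, 2, 1)]


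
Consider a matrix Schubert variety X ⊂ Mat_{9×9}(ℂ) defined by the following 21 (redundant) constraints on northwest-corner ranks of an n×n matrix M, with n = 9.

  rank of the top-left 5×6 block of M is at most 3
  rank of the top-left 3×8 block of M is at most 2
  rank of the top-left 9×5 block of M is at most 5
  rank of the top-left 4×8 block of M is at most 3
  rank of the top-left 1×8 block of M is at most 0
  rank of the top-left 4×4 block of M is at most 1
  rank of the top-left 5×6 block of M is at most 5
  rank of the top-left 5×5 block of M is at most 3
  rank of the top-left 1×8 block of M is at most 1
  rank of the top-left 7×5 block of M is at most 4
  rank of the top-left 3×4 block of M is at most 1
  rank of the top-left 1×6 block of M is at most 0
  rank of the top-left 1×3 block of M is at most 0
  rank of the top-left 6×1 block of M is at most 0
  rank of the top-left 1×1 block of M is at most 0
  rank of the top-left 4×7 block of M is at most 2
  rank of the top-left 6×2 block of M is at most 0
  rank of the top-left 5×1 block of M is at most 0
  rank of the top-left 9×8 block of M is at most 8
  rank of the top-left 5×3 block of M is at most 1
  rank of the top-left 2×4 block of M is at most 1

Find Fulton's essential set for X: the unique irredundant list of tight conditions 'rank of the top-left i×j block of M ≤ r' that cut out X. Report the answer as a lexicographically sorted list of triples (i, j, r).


Reconstructing r_w from the 21 given conditions:

  i=1: 0  0  0  0  0  0  0  0  1
  i=2: 0  0  1  1  1  1  1  1  2
  i=3: 0  0  1  1  2  2  2  2  3
  i=4: 0  0  1  1  2  2  2  3  4
  i=5: 0  0  1  2  3  3  3  4  5
  i=6: 0  0  1  2  3  4  4  5  6
  i=7: 1  1  2  3  4  5  5  6  7
  i=8: 1  2  3  4  5  6  6  7  8
  i=9: 1  2  3  4  5  6  7  8  9

the unique w with this rank table is (9, 3, 5, 8, 4, 6, 1, 2, 7).

Rothe diagram D(w) (22 cells), 4 SE-corners (essential conditions):

[(1, 8, 0), (4, 4, 1), (4, 7, 2), (6, 2, 0)]


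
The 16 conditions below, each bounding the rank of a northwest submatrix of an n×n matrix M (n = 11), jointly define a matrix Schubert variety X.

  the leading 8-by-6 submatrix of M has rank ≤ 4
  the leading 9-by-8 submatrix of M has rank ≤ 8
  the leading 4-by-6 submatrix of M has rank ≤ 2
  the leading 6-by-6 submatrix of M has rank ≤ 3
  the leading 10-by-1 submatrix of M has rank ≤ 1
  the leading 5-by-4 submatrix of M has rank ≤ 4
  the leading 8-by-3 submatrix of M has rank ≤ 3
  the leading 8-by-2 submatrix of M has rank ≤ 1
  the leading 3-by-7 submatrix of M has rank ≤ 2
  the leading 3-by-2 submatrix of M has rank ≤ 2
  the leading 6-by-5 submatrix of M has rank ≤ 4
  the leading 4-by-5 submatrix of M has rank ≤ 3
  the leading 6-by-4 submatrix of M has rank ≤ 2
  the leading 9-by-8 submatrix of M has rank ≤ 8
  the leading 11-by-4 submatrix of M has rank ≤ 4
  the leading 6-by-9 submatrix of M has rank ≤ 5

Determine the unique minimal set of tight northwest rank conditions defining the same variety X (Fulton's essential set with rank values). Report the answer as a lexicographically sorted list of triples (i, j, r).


Computing R[i][j] = min implied NW-rank bound (n=11, 16 conditions):

  i=1: 1 | 1 | 1 | 1 | 1 | 1 | 1 | 1 | 1 | 1 | 1
  i=2: 1 | 1 | 2 | 2 | 2 | 2 | 2 | 2 | 2 | 2 | 2
  i=3: 1 | 1 | 2 | 2 | 2 | 2 | 2 | 3 | 3 | 3 | 3
  i=4: 1 | 1 | 2 | 2 | 2 | 2 | 3 | 4 | 4 | 4 | 4
  i=5: 1 | 1 | 2 | 2 | 3 | 3 | 4 | 5 | 5 | 5 | 5
  i=6: 1 | 1 | 2 | 2 | 3 | 3 | 4 | 5 | 5 | 6 | 6
  i=7: 1 | 1 | 2 | 3 | 4 | 4 | 5 | 6 | 6 | 7 | 7
  i=8: 1 | 1 | 2 | 3 | 4 | 4 | 5 | 6 | 7 | 8 | 8
  i=9: 1 | 2 | 3 | 4 | 5 | 5 | 6 | 7 | 8 | 9 | 9
  i=10: 1 | 2 | 3 | 4 | 5 | 6 | 7 | 8 | 9 | 10 | 10
  i=11: 1 | 2 | 3 | 4 | 5 | 6 | 7 | 8 | 9 | 10 | 11

giving w = (1, 3, 8, 7, 5, 10, 4, 9, 2, 6, 11) via Δ²R.

Fulton essential set (7 of the 19 Rothe cells):

[(3, 7, 2), (4, 6, 2), (6, 4, 2), (6, 6, 3), (6, 9, 5), (8, 2, 1), (8, 6, 4)]


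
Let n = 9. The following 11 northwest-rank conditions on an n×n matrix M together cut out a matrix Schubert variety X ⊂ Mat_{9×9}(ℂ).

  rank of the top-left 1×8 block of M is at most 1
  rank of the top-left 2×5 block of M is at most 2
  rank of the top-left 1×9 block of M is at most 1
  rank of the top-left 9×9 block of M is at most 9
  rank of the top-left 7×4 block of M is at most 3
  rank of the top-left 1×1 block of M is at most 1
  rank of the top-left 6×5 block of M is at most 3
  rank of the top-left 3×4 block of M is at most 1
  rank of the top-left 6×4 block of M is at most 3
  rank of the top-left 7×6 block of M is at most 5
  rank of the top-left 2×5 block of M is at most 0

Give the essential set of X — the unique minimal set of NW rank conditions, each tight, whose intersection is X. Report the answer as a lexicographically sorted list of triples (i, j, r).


Recovering R(i,j) via the rank-extension bound from the 11 conditions:

  row 1: 0 0 0 0 0 1 1 1 1
  row 2: 0 0 0 0 0 1 2 2 2
  row 3: 1 1 1 1 1 2 3 3 3
  row 4: 1 2 2 2 2 3 4 4 4
  row 5: 1 2 3 3 3 4 5 5 5
  row 6: 1 2 3 3 3 4 5 6 6
  row 7: 1 2 3 3 4 5 6 7 7
  row 8: 1 2 3 4 5 6 7 8 8
  row 9: 1 2 3 4 5 6 7 8 9

the unique w with this rank table is (6, 7, 1, 2, 3, 8, 5, 4, 9).

Fulton essential set (3 of the 13 Rothe cells):

[(2, 5, 0), (6, 5, 3), (7, 4, 3)]


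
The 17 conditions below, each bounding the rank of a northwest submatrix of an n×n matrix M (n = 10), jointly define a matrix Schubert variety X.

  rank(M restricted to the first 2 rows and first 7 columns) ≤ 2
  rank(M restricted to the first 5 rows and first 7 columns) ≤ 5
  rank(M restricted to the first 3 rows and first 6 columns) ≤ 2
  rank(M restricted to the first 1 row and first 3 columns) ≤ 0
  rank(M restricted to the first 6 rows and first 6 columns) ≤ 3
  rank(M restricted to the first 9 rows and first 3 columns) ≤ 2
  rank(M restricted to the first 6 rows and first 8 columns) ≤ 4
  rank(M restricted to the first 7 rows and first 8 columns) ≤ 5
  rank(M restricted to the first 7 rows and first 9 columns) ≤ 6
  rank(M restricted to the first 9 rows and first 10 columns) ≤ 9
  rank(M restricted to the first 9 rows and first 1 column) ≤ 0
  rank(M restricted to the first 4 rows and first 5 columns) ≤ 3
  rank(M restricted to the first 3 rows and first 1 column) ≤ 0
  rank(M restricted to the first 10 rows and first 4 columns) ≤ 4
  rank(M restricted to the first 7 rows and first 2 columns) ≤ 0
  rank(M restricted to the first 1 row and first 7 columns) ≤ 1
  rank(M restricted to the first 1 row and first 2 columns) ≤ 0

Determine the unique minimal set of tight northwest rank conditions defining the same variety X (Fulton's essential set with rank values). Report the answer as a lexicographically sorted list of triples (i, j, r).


Recovering R(i,j) via the rank-extension bound from the 17 conditions:

  row 1: 0  0  0  1  1  1  1  1  1  1
  row 2: 0  0  1  2  2  2  2  2  2  2
  row 3: 0  0  1  2  2  2  3  3  3  3
  row 4: 0  0  1  2  3  3  4  4  4  4
  row 5: 0  0  1  2  3  3  4  4  5  5
  row 6: 0  0  1  2  3  3  4  4  5  6
  row 7: 0  0  1  2  3  4  5  5  6  7
  row 8: 0  1  2  3  4  5  6  6  7  8
  row 9: 0  1  2  3  4  5  6  7  8  9
  row 10: 1  2  3  4  5  6  7  8  9  10

so w = (4, 3, 7, 5, 9, 10, 6, 2, 8, 1).

Fulton essential set (6 of the 23 Rothe cells):

[(1, 3, 0), (3, 6, 2), (6, 6, 3), (6, 8, 4), (7, 2, 0), (9, 1, 0)]


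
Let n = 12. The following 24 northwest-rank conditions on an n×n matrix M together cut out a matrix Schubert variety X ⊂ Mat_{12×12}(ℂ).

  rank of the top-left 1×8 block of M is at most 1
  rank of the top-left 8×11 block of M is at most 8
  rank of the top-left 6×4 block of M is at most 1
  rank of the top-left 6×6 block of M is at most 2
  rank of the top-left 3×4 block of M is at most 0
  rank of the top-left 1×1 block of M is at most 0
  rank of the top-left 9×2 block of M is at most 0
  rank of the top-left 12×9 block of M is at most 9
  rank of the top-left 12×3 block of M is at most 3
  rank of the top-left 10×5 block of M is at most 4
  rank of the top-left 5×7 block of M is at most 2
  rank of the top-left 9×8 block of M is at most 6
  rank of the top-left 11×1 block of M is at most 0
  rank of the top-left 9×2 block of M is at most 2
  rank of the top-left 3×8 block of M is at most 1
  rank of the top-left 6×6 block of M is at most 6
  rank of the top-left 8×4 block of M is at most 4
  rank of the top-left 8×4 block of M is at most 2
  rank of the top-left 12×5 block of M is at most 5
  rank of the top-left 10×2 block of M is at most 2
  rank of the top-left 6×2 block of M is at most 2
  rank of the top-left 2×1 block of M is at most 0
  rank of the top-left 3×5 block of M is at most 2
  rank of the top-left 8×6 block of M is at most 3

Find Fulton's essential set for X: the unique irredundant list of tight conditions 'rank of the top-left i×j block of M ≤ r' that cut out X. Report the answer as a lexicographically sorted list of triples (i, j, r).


Propagating the 24 rank bounds to every northwest block:

  0 0 0 0 1 1 1 1 1 1 1 1
  0 0 0 0 1 1 1 1 2 2 2 2
  0 0 0 0 1 1 1 1 2 3 3 3
  0 0 1 1 2 2 2 2 3 4 4 4
  0 0 1 1 2 2 2 3 4 5 5 5
  0 0 1 1 2 2 3 4 5 6 6 6
  0 0 1 2 3 3 4 5 6 7 7 7
  0 0 1 2 3 3 4 5 6 7 8 8
  0 0 1 2 3 4 5 6 7 8 9 9
  0 1 2 3 4 5 6 7 8 9 10 10
  0 1 2 3 4 5 6 7 8 9 10 11
  1 2 3 4 5 6 7 8 9 10 11 12

so w = (5, 9, 10, 3, 8, 7, 4, 11, 6, 2, 12, 1).

Fulton essential set (8 of the 38 Rothe cells):

[(3, 4, 0), (3, 8, 1), (5, 7, 2), (6, 4, 1), (6, 6, 2), (8, 6, 3), (9, 2, 0), (11, 1, 0)]


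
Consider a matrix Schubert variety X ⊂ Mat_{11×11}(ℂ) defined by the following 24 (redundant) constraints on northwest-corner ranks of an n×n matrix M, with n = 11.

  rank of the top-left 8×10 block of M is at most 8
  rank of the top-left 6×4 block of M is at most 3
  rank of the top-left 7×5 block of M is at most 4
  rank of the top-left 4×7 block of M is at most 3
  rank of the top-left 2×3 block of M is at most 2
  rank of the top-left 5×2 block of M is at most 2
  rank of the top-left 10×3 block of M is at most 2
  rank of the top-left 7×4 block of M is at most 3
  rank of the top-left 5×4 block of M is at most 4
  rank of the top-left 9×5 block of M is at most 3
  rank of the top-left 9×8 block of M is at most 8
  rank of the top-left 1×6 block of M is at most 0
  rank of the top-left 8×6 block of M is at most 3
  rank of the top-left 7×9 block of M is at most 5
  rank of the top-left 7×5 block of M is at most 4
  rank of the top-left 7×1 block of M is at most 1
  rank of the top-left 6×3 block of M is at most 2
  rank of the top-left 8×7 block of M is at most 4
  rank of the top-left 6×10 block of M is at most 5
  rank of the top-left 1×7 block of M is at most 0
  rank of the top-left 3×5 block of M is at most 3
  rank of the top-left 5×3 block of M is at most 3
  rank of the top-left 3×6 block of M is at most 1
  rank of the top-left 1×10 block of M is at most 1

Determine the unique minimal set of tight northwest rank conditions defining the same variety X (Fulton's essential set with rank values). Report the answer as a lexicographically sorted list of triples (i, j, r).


Reconstructing r_w from the 24 given conditions:

  R[1]: 0  0  0  0  0  0  0  1  1  1  1
  R[2]: 1  1  1  1  1  1  1  2  2  2  2
  R[3]: 1  1  1  1  1  1  2  3  3  3  3
  R[4]: 1  2  2  2  2  2  3  4  4  4  4
  R[5]: 1  2  2  3  3  3  4  5  5  5  5
  R[6]: 1  2  2  3  3  3  4  5  5  5  6
  R[7]: 1  2  2  3  3  3  4  5  5  6  7
  R[8]: 1  2  2  3  3  3  4  5  6  7  8
  R[9]: 1  2  2  3  3  4  5  6  7  8  9
  R[10]: 1  2  2  3  4  5  6  7  8  9  10
  R[11]: 1  2  3  4  5  6  7  8  9  10  11

second differences of R give the permutation w = (8, 1, 7, 2, 4, 11, 10, 9, 6, 5, 3).

Fulton essential set (7 of the 28 Rothe cells):

[(1, 7, 0), (3, 6, 1), (6, 10, 5), (7, 9, 5), (8, 6, 3), (9, 5, 3), (10, 3, 2)]


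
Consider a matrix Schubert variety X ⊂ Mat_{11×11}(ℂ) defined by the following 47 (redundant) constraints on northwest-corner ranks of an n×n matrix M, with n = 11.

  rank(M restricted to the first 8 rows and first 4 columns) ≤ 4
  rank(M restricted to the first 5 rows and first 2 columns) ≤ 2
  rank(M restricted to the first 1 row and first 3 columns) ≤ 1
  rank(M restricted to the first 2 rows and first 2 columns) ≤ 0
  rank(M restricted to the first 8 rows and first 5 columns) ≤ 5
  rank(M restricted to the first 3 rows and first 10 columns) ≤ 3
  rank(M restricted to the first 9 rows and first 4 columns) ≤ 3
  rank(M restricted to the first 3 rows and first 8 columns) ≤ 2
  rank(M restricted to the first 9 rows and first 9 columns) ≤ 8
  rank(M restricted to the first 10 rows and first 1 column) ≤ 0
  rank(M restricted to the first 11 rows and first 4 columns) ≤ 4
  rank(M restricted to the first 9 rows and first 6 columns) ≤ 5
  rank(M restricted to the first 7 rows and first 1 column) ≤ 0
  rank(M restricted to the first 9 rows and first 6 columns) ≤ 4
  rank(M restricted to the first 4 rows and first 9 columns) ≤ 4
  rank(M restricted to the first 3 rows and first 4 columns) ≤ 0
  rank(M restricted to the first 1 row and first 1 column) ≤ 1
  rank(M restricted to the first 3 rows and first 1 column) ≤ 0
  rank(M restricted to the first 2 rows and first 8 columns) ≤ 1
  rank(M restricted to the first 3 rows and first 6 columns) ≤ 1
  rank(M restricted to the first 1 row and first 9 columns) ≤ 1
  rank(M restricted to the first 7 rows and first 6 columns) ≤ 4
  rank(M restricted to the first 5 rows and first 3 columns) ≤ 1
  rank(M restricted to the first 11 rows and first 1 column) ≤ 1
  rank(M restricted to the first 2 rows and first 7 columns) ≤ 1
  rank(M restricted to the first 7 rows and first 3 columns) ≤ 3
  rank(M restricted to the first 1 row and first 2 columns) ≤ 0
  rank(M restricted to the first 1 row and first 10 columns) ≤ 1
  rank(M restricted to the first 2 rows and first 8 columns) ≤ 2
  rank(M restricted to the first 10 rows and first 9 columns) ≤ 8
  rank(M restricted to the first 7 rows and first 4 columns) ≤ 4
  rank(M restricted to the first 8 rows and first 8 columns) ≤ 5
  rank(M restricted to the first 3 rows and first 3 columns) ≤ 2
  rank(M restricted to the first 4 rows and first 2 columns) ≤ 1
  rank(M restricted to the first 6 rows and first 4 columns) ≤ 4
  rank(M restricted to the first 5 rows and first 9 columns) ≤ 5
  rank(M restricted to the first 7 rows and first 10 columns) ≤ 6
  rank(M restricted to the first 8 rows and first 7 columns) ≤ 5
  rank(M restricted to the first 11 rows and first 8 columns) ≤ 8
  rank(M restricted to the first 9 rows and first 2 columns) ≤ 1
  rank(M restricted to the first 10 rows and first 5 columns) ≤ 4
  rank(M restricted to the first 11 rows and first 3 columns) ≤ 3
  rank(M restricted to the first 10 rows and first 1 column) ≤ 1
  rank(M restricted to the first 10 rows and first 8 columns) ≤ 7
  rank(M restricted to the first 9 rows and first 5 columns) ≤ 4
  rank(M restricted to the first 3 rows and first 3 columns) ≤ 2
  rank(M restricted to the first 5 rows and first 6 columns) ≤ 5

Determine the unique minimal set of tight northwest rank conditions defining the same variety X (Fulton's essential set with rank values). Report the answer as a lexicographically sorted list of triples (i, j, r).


Propagating the 47 rank bounds to every northwest block:

  i=1: 0, 0, 0, 0, 1, 1, 1, 1, 1, 1, 1
  i=2: 0, 0, 0, 0, 1, 1, 1, 1, 2, 2, 2
  i=3: 0, 0, 0, 0, 1, 1, 2, 2, 3, 3, 3
  i=4: 0, 1, 1, 1, 2, 2, 3, 3, 4, 4, 4
  i=5: 0, 1, 1, 2, 3, 3, 4, 4, 5, 5, 5
  i=6: 0, 1, 2, 3, 4, 4, 5, 5, 6, 6, 6
  i=7: 0, 1, 2, 3, 4, 4, 5, 5, 6, 6, 7
  i=8: 0, 1, 2, 3, 4, 4, 5, 5, 6, 7, 8
  i=9: 0, 1, 2, 3, 4, 4, 5, 6, 7, 8, 9
  i=10: 0, 1, 2, 3, 4, 5, 6, 7, 8, 9, 10
  i=11: 1, 2, 3, 4, 5, 6, 7, 8, 9, 10, 11

reading off 1-entries of Δ²R: w = (5, 9, 7, 2, 4, 3, 11, 10, 8, 6, 1).

Fulton essential set (8 of the 30 Rothe cells):

[(2, 8, 1), (3, 4, 0), (3, 6, 1), (5, 3, 1), (7, 10, 6), (8, 8, 5), (9, 6, 4), (10, 1, 0)]


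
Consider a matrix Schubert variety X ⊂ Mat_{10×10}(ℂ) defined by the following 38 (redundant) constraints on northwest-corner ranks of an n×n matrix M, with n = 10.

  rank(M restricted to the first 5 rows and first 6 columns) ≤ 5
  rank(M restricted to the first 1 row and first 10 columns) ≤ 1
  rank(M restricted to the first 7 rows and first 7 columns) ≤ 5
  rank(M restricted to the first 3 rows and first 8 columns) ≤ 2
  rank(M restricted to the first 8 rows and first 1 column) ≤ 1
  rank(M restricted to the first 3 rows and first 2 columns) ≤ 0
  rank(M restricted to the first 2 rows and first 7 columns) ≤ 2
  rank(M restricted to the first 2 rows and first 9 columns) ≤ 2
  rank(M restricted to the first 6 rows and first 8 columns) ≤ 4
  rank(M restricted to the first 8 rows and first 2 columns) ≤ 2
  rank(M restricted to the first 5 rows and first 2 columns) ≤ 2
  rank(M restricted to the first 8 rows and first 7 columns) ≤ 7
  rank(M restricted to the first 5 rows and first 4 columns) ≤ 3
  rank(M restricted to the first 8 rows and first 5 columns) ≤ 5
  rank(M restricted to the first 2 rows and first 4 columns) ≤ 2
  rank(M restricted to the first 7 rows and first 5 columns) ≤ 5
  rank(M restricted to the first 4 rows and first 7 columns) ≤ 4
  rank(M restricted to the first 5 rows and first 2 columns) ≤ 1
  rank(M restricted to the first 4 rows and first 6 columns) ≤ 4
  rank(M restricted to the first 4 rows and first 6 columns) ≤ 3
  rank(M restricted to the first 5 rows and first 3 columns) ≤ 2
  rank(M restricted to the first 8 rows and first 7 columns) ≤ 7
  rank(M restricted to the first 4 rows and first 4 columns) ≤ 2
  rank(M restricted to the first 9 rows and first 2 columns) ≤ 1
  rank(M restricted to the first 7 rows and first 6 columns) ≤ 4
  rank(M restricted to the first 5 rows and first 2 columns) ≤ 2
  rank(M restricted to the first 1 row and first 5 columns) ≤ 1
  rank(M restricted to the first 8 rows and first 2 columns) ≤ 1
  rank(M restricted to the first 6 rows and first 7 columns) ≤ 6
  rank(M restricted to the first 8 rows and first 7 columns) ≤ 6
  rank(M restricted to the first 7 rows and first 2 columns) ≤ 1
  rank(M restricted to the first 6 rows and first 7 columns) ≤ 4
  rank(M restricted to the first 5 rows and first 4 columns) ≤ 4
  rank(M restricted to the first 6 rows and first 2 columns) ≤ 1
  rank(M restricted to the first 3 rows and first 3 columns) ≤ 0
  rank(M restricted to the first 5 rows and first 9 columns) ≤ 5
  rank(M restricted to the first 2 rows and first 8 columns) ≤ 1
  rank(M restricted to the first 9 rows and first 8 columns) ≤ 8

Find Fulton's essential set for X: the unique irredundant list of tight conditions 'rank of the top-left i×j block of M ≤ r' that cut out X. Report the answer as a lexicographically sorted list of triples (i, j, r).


Reconstructing r_w from the 38 given conditions:

  i=1: 0 | 0 | 0 | 1 | 1 | 1 | 1 | 1 | 1 | 1
  i=2: 0 | 0 | 0 | 1 | 1 | 1 | 1 | 1 | 2 | 2
  i=3: 0 | 0 | 0 | 1 | 2 | 2 | 2 | 2 | 3 | 3
  i=4: 1 | 1 | 1 | 2 | 3 | 3 | 3 | 3 | 4 | 4
  i=5: 1 | 1 | 2 | 3 | 4 | 4 | 4 | 4 | 5 | 5
  i=6: 1 | 1 | 2 | 3 | 4 | 4 | 4 | 4 | 5 | 6
  i=7: 1 | 1 | 2 | 3 | 4 | 4 | 5 | 5 | 6 | 7
  i=8: 1 | 1 | 2 | 3 | 4 | 5 | 6 | 6 | 7 | 8
  i=9: 1 | 1 | 2 | 3 | 4 | 5 | 6 | 7 | 8 | 9
  i=10: 1 | 2 | 3 | 4 | 5 | 6 | 7 | 8 | 9 | 10

the unique w with this rank table is (4, 9, 5, 1, 3, 10, 7, 6, 8, 2).

Fulton essential set (5 of the 22 Rothe cells):

[(2, 8, 1), (3, 3, 0), (6, 8, 4), (7, 6, 4), (9, 2, 1)]


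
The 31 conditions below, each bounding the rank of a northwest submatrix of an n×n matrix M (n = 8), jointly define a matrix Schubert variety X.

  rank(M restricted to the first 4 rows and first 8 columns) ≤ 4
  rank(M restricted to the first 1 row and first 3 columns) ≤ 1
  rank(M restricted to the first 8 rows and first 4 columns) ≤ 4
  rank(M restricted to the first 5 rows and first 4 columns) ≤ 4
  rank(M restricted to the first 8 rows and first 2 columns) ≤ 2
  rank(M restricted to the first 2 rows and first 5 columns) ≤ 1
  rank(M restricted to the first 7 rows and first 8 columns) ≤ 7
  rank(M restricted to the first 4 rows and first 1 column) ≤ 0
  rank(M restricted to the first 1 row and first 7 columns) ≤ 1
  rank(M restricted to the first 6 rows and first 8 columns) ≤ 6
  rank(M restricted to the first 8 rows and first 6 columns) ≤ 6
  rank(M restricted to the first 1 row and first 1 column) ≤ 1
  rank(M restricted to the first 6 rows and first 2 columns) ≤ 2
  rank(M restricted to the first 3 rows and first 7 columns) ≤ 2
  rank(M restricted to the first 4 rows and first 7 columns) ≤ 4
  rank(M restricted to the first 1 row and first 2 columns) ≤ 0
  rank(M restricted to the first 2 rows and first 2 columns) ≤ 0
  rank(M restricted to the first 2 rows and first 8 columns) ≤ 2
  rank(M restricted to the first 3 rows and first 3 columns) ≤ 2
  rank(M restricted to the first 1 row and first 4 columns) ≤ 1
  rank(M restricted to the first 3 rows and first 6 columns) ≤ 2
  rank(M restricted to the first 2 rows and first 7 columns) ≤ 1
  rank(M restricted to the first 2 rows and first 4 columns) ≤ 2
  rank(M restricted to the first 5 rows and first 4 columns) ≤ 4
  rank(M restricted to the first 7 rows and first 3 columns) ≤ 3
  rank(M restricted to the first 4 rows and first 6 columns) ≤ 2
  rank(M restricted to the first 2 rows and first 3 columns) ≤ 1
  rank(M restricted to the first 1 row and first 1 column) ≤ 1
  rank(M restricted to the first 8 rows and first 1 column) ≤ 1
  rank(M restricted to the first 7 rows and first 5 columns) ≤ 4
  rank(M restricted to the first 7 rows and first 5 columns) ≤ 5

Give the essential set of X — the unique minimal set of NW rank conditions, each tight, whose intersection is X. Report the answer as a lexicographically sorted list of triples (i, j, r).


Rank table r_w(8×8) implied by the 31 constraints:

  i=1: 0 | 0 | 1 | 1 | 1 | 1 | 1 | 1
  i=2: 0 | 0 | 1 | 1 | 1 | 1 | 1 | 2
  i=3: 0 | 1 | 2 | 2 | 2 | 2 | 2 | 3
  i=4: 0 | 1 | 2 | 2 | 2 | 2 | 3 | 4
  i=5: 1 | 2 | 3 | 3 | 3 | 3 | 4 | 5
  i=6: 1 | 2 | 3 | 4 | 4 | 4 | 5 | 6
  i=7: 1 | 2 | 3 | 4 | 4 | 5 | 6 | 7
  i=8: 1 | 2 | 3 | 4 | 5 | 6 | 7 | 8

giving w = (3, 8, 2, 7, 1, 4, 6, 5) via Δ²R.

Rothe diagram D(w) (14 cells), 5 SE-corners (essential conditions):

[(2, 2, 0), (2, 7, 1), (4, 1, 0), (4, 6, 2), (7, 5, 4)]


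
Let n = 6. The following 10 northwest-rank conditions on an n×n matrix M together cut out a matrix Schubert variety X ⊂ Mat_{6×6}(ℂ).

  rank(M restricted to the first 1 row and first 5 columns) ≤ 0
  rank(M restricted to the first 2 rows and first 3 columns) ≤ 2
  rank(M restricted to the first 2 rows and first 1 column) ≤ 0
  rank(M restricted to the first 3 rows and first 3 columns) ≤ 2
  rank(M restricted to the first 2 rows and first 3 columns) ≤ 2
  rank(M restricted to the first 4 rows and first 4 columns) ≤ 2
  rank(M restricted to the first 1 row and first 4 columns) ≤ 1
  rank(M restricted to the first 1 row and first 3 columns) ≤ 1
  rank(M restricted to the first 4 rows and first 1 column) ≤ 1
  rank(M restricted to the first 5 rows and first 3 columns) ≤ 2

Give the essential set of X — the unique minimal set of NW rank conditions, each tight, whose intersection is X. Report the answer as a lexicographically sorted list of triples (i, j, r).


Computing R[i][j] = min implied NW-rank bound (n=6, 10 conditions):

  row 1: 0  0  0  0  0  1
  row 2: 0  1  1  1  1  2
  row 3: 1  2  2  2  2  3
  row 4: 1  2  2  2  3  4
  row 5: 1  2  2  3  4  5
  row 6: 1  2  3  4  5  6

the unique w with this rank table is (6, 2, 1, 5, 4, 3).

4 SE-corners of the 9-cell Rothe diagram give Ess(w):

[(1, 5, 0), (2, 1, 0), (4, 4, 2), (5, 3, 2)]


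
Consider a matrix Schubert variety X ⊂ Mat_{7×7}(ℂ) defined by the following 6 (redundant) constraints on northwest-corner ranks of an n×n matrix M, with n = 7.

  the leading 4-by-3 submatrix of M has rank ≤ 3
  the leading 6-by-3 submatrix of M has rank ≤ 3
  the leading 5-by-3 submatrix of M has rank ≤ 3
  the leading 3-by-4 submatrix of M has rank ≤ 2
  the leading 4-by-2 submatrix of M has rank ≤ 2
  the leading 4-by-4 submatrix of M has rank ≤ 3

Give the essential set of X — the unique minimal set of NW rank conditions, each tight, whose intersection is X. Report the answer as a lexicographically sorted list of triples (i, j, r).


Rank table r_w(7×7) implied by the 6 constraints:

  row 1: 1 | 1 | 1 | 1 | 1 | 1 | 1
  row 2: 1 | 2 | 2 | 2 | 2 | 2 | 2
  row 3: 1 | 2 | 2 | 2 | 3 | 3 | 3
  row 4: 1 | 2 | 3 | 3 | 4 | 4 | 4
  row 5: 1 | 2 | 3 | 4 | 5 | 5 | 5
  row 6: 1 | 2 | 3 | 4 | 5 | 6 | 6
  row 7: 1 | 2 | 3 | 4 | 5 | 6 | 7

so w = (1, 2, 5, 3, 4, 6, 7).

D(w) has 2 cells with 1 SE-corner; essential set:

[(3, 4, 2)]


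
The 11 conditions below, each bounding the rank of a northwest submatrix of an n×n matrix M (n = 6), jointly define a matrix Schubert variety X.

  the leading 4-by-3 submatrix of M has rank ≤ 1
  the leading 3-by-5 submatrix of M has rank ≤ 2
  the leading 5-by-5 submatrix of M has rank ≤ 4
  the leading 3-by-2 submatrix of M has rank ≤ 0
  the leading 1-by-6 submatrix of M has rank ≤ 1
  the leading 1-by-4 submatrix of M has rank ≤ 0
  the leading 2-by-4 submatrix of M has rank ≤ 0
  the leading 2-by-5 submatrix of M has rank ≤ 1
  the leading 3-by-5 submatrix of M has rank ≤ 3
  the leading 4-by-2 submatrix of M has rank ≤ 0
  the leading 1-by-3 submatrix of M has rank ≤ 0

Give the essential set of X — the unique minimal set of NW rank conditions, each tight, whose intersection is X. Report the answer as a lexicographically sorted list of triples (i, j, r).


Computing R[i][j] = min implied NW-rank bound (n=6, 11 conditions):

  row 1: 0  0  0  0  1  1
  row 2: 0  0  0  0  1  2
  row 3: 0  0  1  1  2  3
  row 4: 0  0  1  2  3  4
  row 5: 1  1  2  3  4  5
  row 6: 1  2  3  4  5  6

giving w = (5, 6, 3, 4, 1, 2) via Δ²R.

Rothe diagram D(w) (12 cells), 2 SE-corners (essential conditions):

[(2, 4, 0), (4, 2, 0)]


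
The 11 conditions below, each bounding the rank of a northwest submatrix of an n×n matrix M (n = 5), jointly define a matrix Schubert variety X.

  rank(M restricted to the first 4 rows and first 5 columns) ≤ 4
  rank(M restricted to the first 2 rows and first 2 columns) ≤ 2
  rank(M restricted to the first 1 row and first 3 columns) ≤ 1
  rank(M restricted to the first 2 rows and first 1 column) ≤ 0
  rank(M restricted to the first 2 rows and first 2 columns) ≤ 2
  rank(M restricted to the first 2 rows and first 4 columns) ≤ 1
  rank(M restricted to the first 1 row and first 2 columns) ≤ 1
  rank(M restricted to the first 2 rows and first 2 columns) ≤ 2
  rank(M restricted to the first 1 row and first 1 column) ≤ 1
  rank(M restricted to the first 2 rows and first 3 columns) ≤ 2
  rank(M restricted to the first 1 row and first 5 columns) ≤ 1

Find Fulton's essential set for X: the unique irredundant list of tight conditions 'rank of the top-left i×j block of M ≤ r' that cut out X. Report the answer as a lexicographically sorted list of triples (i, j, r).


Propagating the 11 rank bounds to every northwest block:

  row 1: 0, 1, 1, 1, 1
  row 2: 0, 1, 1, 1, 2
  row 3: 1, 2, 2, 2, 3
  row 4: 1, 2, 3, 3, 4
  row 5: 1, 2, 3, 4, 5

hence w(1..5) = (2, 5, 1, 3, 4).

|D(w)|=4, |Ess(w)|=2:

[(2, 1, 0), (2, 4, 1)]


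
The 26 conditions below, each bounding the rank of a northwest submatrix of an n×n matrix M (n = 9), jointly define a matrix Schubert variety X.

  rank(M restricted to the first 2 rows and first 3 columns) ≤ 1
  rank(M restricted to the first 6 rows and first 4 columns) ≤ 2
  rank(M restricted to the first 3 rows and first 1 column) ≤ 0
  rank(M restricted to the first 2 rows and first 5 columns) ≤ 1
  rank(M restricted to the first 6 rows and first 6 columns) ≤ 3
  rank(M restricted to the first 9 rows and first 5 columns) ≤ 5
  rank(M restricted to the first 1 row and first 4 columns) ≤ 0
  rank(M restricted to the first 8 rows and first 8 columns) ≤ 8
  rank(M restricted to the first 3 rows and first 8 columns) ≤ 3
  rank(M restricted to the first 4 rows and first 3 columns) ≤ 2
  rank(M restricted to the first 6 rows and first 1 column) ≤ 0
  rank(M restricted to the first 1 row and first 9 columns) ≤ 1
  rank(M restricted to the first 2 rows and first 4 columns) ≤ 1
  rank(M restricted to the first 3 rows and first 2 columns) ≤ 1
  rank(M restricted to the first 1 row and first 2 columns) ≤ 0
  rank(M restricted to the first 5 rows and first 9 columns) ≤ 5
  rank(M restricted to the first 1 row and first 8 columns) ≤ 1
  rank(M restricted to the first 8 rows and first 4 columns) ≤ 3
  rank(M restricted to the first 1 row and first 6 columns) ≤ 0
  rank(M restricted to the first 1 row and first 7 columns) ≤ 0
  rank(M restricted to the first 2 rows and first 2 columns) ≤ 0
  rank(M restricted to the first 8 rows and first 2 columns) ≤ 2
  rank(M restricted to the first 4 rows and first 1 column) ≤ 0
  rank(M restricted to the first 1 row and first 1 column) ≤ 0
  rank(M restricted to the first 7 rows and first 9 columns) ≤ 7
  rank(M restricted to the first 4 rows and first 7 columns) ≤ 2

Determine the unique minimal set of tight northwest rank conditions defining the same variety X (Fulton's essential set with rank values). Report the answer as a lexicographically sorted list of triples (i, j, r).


Propagating the 26 rank bounds to every northwest block:

  0 0 0 0 0 0 0 1 1
  0 0 1 1 1 1 1 2 2
  0 1 2 2 2 2 2 3 3
  0 1 2 2 2 2 2 3 4
  0 1 2 2 3 3 3 4 5
  0 1 2 2 3 3 4 5 6
  1 2 3 3 4 4 5 6 7
  1 2 3 3 4 5 6 7 8
  1 2 3 4 5 6 7 8 9

hence w(1..9) = (8, 3, 2, 9, 5, 7, 1, 6, 4).

ℓ(w)=21; the 7 essential cells (i,j,r):

[(1, 7, 0), (2, 2, 0), (4, 7, 2), (6, 1, 0), (6, 4, 2), (6, 6, 3), (8, 4, 3)]


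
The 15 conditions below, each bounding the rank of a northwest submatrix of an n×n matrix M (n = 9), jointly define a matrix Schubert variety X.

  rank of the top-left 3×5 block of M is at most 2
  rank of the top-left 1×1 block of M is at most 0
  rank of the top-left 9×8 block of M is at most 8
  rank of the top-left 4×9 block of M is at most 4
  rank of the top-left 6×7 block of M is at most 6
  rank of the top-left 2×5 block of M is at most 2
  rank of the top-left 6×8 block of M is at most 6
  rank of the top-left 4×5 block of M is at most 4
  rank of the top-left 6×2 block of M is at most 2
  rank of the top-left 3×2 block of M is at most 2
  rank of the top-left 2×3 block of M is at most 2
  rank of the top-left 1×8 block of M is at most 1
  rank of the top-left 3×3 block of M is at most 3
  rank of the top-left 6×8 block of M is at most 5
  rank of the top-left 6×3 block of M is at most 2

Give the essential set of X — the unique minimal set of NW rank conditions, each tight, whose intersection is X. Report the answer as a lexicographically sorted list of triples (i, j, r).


Recovering R(i,j) via the rank-extension bound from the 15 conditions:

  row 1: 0 | 1 | 1 | 1 | 1 | 1 | 1 | 1 | 1
  row 2: 1 | 2 | 2 | 2 | 2 | 2 | 2 | 2 | 2
  row 3: 1 | 2 | 2 | 2 | 2 | 3 | 3 | 3 | 3
  row 4: 1 | 2 | 2 | 3 | 3 | 4 | 4 | 4 | 4
  row 5: 1 | 2 | 2 | 3 | 4 | 5 | 5 | 5 | 5
  row 6: 1 | 2 | 2 | 3 | 4 | 5 | 5 | 5 | 6
  row 7: 1 | 2 | 3 | 4 | 5 | 6 | 6 | 6 | 7
  row 8: 1 | 2 | 3 | 4 | 5 | 6 | 7 | 7 | 8
  row 9: 1 | 2 | 3 | 4 | 5 | 6 | 7 | 8 | 9

giving w = (2, 1, 6, 4, 5, 9, 3, 7, 8) via Δ²R.

ℓ(w)=9; the 4 essential cells (i,j,r):

[(1, 1, 0), (3, 5, 2), (6, 3, 2), (6, 8, 5)]


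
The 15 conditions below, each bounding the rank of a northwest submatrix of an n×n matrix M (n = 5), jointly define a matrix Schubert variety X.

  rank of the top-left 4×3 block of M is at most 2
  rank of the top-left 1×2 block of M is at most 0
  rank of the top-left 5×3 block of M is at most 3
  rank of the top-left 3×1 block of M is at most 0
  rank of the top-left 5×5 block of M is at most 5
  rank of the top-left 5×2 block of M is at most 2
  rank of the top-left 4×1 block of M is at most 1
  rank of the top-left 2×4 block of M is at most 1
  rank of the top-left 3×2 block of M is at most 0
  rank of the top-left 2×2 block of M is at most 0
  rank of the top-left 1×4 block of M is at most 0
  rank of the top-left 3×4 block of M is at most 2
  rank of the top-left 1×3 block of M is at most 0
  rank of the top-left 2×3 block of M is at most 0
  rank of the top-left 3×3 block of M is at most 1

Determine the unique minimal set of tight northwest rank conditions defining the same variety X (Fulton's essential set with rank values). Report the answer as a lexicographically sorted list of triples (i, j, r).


Computing R[i][j] = min implied NW-rank bound (n=5, 15 conditions):

  row 1: 0 0 0 0 1
  row 2: 0 0 0 1 2
  row 3: 0 0 1 2 3
  row 4: 1 1 2 3 4
  row 5: 1 2 3 4 5

the unique w with this rank table is (5, 4, 3, 1, 2).

Rothe diagram D(w) (9 cells), 3 SE-corners (essential conditions):

[(1, 4, 0), (2, 3, 0), (3, 2, 0)]


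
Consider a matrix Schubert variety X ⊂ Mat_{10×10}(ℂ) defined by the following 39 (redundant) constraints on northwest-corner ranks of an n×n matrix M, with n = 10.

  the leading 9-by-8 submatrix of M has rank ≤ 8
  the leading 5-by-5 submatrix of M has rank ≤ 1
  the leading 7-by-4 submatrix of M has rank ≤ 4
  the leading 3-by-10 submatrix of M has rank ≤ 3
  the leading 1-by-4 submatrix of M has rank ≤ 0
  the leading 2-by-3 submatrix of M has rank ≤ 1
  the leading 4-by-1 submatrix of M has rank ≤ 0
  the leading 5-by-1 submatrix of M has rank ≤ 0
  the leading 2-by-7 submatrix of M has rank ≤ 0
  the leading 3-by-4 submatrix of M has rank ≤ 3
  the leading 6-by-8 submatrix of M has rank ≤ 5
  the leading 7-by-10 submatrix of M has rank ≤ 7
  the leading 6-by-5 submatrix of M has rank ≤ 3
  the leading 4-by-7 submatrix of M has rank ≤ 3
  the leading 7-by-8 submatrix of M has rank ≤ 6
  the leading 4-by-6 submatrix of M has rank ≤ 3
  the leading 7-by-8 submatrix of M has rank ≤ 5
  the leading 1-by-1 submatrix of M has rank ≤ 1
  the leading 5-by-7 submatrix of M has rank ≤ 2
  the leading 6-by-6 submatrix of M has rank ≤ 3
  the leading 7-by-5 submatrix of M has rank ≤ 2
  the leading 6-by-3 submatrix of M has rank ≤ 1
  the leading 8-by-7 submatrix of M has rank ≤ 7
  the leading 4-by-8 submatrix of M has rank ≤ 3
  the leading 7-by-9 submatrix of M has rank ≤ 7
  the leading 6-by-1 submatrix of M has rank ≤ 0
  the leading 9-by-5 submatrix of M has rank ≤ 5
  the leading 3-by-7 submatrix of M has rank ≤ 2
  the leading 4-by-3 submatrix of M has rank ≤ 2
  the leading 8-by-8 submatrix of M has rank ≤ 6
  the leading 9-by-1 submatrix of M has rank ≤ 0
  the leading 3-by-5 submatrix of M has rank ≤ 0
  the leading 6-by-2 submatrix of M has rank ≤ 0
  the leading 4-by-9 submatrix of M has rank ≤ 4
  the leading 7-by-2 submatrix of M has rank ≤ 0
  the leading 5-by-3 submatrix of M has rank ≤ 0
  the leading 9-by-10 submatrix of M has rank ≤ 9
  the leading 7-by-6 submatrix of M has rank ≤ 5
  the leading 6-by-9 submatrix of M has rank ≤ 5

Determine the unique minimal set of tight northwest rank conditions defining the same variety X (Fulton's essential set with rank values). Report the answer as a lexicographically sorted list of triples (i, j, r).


The tightest implied rank at each (i,j), from the 39 conditions:

  R[1]: 0 0 0 0 0 0 0 1 1 1
  R[2]: 0 0 0 0 0 0 0 1 2 2
  R[3]: 0 0 0 0 0 1 1 2 3 3
  R[4]: 0 0 0 1 1 2 2 3 4 4
  R[5]: 0 0 0 1 1 2 2 3 4 5
  R[6]: 0 0 1 2 2 3 3 4 5 6
  R[7]: 0 0 1 2 2 3 4 5 6 7
  R[8]: 0 1 2 3 3 4 5 6 7 8
  R[9]: 0 1 2 3 4 5 6 7 8 9
  R[10]: 1 2 3 4 5 6 7 8 9 10

giving w = (8, 9, 6, 4, 10, 3, 7, 2, 5, 1) via Δ²R.

Rothe diagram D(w) (34 cells), 8 SE-corners (essential conditions):

[(2, 7, 0), (3, 5, 0), (5, 3, 0), (5, 5, 1), (5, 7, 2), (7, 2, 0), (7, 5, 2), (9, 1, 0)]


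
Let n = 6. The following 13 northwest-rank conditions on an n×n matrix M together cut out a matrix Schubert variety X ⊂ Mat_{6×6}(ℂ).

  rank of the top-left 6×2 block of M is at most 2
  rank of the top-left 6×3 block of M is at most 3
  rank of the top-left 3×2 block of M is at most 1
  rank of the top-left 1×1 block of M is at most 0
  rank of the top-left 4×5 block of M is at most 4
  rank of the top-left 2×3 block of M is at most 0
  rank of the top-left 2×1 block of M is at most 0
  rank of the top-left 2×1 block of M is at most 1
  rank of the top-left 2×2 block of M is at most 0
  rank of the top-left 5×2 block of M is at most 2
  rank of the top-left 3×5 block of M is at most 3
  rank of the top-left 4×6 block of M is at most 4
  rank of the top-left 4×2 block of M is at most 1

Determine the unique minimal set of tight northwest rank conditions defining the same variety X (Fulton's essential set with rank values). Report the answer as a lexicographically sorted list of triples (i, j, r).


The tightest implied rank at each (i,j), from the 13 conditions:

  i=1: 0  0  0  1  1  1
  i=2: 0  0  0  1  2  2
  i=3: 1  1  1  2  3  3
  i=4: 1  1  2  3  4  4
  i=5: 1  2  3  4  5  5
  i=6: 1  2  3  4  5  6

the unique w with this rank table is (4, 5, 1, 3, 2, 6).

D(w) has 7 cells with 2 SE-corners; essential set:

[(2, 3, 0), (4, 2, 1)]


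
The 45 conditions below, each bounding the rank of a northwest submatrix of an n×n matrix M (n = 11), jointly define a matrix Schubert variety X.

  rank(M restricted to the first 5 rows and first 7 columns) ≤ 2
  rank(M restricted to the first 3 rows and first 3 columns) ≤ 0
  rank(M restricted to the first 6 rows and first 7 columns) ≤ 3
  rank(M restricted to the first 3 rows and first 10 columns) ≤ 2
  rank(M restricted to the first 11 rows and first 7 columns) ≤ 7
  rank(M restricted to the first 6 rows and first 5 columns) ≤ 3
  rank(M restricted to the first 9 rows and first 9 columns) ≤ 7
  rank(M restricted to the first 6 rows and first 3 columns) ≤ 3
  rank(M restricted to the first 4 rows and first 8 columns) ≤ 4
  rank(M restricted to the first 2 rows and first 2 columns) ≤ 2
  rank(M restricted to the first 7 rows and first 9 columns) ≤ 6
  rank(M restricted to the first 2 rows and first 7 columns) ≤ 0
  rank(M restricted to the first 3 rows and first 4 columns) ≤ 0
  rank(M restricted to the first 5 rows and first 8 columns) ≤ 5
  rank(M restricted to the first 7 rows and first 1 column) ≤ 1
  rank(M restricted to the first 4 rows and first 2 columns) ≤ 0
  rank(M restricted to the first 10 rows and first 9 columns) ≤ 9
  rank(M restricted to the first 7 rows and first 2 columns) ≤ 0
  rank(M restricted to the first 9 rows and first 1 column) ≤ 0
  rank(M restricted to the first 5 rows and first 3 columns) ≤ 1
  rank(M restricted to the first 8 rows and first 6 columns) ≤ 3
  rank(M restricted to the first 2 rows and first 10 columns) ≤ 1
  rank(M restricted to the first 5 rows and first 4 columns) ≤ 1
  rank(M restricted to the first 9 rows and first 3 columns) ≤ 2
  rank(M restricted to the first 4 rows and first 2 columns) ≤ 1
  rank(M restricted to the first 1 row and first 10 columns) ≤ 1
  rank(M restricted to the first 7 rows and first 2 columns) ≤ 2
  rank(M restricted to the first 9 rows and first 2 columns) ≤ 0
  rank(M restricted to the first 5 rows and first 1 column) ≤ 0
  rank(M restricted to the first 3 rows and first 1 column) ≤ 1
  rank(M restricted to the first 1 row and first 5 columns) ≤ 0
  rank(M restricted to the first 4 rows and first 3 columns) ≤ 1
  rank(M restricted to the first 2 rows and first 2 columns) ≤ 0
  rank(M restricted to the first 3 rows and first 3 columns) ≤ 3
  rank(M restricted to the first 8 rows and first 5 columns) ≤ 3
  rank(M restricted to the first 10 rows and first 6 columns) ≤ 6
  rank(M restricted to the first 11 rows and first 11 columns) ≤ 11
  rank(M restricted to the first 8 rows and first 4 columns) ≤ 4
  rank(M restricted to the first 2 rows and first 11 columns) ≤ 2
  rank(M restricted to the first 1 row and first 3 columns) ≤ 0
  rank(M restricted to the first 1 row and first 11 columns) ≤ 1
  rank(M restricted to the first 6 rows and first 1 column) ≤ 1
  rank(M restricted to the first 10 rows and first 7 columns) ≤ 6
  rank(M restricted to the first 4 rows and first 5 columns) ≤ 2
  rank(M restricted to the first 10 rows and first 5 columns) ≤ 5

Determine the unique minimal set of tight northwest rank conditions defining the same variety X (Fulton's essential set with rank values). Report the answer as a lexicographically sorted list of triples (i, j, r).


Propagating the 45 rank bounds to every northwest block:

  i=1: 0 0 0 0 0 0 0 1 1 1 1
  i=2: 0 0 0 0 0 0 0 1 1 1 2
  i=3: 0 0 0 0 1 1 1 2 2 2 3
  i=4: 0 0 1 1 2 2 2 3 3 3 4
  i=5: 0 0 1 1 2 2 2 3 4 4 5
  i=6: 0 0 1 2 3 3 3 4 5 5 6
  i=7: 0 0 1 2 3 3 4 5 6 6 7
  i=8: 0 0 1 2 3 3 4 5 6 7 8
  i=9: 0 0 1 2 3 4 5 6 7 8 9
  i=10: 1 1 2 3 4 5 6 7 8 9 10
  i=11: 1 2 3 4 5 6 7 8 9 10 11

giving w = (8, 11, 5, 3, 9, 4, 7, 10, 6, 1, 2) via Δ²R.

7 SE-corners of the 37-cell Rothe diagram give Ess(w):

[(2, 7, 0), (2, 10, 1), (3, 4, 0), (5, 4, 1), (5, 7, 2), (8, 6, 3), (9, 2, 0)]
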